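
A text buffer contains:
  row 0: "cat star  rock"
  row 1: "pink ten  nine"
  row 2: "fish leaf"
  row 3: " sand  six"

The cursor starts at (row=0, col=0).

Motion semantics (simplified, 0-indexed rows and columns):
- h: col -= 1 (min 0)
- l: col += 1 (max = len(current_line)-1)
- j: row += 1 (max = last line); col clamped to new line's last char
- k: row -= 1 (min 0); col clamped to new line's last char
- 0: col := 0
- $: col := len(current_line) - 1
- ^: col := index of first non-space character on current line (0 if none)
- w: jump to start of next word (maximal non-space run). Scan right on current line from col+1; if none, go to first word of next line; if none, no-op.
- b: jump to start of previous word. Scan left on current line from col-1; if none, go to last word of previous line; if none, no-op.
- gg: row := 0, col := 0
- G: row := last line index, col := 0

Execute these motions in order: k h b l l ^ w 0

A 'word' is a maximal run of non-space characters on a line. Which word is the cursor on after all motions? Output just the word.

Answer: cat

Derivation:
After 1 (k): row=0 col=0 char='c'
After 2 (h): row=0 col=0 char='c'
After 3 (b): row=0 col=0 char='c'
After 4 (l): row=0 col=1 char='a'
After 5 (l): row=0 col=2 char='t'
After 6 (^): row=0 col=0 char='c'
After 7 (w): row=0 col=4 char='s'
After 8 (0): row=0 col=0 char='c'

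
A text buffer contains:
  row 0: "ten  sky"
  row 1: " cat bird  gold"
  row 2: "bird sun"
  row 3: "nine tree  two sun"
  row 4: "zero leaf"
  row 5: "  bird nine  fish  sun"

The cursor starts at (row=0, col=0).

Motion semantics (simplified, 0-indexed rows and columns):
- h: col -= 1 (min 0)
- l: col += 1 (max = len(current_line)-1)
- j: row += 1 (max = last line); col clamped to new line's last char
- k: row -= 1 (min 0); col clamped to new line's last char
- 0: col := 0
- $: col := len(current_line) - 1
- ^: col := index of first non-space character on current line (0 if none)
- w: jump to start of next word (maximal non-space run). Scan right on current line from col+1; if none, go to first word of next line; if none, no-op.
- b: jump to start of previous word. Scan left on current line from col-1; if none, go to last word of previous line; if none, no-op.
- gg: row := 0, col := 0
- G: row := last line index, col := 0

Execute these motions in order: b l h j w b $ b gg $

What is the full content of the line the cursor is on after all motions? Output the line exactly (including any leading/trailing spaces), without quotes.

After 1 (b): row=0 col=0 char='t'
After 2 (l): row=0 col=1 char='e'
After 3 (h): row=0 col=0 char='t'
After 4 (j): row=1 col=0 char='_'
After 5 (w): row=1 col=1 char='c'
After 6 (b): row=0 col=5 char='s'
After 7 ($): row=0 col=7 char='y'
After 8 (b): row=0 col=5 char='s'
After 9 (gg): row=0 col=0 char='t'
After 10 ($): row=0 col=7 char='y'

Answer: ten  sky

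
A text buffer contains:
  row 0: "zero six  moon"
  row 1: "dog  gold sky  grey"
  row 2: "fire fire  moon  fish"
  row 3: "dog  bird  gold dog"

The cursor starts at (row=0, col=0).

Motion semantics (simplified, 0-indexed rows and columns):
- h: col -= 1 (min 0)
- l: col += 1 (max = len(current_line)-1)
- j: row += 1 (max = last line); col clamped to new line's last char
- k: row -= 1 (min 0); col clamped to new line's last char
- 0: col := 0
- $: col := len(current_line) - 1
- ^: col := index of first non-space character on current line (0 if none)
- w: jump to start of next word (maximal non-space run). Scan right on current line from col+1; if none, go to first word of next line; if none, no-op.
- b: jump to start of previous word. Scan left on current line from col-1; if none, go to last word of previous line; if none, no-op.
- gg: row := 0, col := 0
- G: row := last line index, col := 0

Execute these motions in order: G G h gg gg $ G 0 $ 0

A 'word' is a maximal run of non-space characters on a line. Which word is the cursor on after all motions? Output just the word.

After 1 (G): row=3 col=0 char='d'
After 2 (G): row=3 col=0 char='d'
After 3 (h): row=3 col=0 char='d'
After 4 (gg): row=0 col=0 char='z'
After 5 (gg): row=0 col=0 char='z'
After 6 ($): row=0 col=13 char='n'
After 7 (G): row=3 col=0 char='d'
After 8 (0): row=3 col=0 char='d'
After 9 ($): row=3 col=18 char='g'
After 10 (0): row=3 col=0 char='d'

Answer: dog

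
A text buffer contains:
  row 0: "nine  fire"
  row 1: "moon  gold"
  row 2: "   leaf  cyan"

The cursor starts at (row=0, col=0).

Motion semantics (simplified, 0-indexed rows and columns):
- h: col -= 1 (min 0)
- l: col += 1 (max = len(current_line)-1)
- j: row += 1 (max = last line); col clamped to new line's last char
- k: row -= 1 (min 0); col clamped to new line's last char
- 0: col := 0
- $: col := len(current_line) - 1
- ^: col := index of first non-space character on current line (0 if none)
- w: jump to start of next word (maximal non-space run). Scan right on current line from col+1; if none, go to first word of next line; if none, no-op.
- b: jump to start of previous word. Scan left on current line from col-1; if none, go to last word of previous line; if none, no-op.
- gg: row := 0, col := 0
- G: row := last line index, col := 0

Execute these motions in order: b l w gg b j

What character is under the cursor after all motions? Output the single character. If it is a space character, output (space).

After 1 (b): row=0 col=0 char='n'
After 2 (l): row=0 col=1 char='i'
After 3 (w): row=0 col=6 char='f'
After 4 (gg): row=0 col=0 char='n'
After 5 (b): row=0 col=0 char='n'
After 6 (j): row=1 col=0 char='m'

Answer: m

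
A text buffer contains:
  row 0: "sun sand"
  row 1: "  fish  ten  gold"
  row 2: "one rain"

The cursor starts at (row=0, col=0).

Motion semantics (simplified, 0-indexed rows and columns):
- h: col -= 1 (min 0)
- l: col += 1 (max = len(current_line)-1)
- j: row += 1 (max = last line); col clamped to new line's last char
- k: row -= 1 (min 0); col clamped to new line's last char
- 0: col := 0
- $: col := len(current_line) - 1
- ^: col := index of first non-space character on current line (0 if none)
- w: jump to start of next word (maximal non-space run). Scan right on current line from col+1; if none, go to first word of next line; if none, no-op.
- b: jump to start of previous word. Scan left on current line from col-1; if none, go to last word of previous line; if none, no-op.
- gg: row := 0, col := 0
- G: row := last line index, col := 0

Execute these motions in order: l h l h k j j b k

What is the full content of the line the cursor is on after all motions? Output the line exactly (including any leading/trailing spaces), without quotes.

Answer: sun sand

Derivation:
After 1 (l): row=0 col=1 char='u'
After 2 (h): row=0 col=0 char='s'
After 3 (l): row=0 col=1 char='u'
After 4 (h): row=0 col=0 char='s'
After 5 (k): row=0 col=0 char='s'
After 6 (j): row=1 col=0 char='_'
After 7 (j): row=2 col=0 char='o'
After 8 (b): row=1 col=13 char='g'
After 9 (k): row=0 col=7 char='d'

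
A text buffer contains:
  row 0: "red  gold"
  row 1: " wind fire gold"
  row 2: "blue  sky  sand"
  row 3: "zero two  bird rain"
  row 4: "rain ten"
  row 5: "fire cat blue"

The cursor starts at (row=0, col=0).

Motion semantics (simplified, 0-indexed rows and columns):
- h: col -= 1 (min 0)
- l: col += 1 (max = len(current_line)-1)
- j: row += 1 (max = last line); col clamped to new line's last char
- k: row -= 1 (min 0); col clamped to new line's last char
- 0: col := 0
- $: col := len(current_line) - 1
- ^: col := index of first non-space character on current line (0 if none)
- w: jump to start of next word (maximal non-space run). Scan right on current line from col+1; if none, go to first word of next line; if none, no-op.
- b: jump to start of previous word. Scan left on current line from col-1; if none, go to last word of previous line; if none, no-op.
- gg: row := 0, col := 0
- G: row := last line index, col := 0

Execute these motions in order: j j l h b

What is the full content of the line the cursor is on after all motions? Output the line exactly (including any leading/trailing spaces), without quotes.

Answer:  wind fire gold

Derivation:
After 1 (j): row=1 col=0 char='_'
After 2 (j): row=2 col=0 char='b'
After 3 (l): row=2 col=1 char='l'
After 4 (h): row=2 col=0 char='b'
After 5 (b): row=1 col=11 char='g'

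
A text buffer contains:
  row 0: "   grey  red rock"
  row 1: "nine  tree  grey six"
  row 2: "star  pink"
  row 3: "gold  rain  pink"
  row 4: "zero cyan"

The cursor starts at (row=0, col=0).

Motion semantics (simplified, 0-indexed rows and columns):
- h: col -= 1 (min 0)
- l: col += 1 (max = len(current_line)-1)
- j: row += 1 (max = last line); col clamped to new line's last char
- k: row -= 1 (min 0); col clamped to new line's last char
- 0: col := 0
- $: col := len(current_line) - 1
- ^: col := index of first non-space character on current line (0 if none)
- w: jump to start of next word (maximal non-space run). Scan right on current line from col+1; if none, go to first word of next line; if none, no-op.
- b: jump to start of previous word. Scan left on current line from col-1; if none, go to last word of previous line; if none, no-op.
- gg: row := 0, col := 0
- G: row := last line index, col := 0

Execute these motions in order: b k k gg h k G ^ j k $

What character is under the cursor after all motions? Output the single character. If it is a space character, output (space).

Answer: k

Derivation:
After 1 (b): row=0 col=0 char='_'
After 2 (k): row=0 col=0 char='_'
After 3 (k): row=0 col=0 char='_'
After 4 (gg): row=0 col=0 char='_'
After 5 (h): row=0 col=0 char='_'
After 6 (k): row=0 col=0 char='_'
After 7 (G): row=4 col=0 char='z'
After 8 (^): row=4 col=0 char='z'
After 9 (j): row=4 col=0 char='z'
After 10 (k): row=3 col=0 char='g'
After 11 ($): row=3 col=15 char='k'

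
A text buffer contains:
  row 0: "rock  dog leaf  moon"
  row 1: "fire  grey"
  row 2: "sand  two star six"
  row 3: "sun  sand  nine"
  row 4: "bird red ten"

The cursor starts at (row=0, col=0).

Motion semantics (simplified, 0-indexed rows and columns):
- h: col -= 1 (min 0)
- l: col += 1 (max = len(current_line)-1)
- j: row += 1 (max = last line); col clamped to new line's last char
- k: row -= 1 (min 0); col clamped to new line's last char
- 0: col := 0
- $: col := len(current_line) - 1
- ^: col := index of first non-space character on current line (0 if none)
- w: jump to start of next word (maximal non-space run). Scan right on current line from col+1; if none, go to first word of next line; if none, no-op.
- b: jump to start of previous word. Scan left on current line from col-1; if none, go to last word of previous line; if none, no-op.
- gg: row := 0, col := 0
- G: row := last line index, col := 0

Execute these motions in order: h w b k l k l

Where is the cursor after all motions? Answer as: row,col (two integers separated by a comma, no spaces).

Answer: 0,2

Derivation:
After 1 (h): row=0 col=0 char='r'
After 2 (w): row=0 col=6 char='d'
After 3 (b): row=0 col=0 char='r'
After 4 (k): row=0 col=0 char='r'
After 5 (l): row=0 col=1 char='o'
After 6 (k): row=0 col=1 char='o'
After 7 (l): row=0 col=2 char='c'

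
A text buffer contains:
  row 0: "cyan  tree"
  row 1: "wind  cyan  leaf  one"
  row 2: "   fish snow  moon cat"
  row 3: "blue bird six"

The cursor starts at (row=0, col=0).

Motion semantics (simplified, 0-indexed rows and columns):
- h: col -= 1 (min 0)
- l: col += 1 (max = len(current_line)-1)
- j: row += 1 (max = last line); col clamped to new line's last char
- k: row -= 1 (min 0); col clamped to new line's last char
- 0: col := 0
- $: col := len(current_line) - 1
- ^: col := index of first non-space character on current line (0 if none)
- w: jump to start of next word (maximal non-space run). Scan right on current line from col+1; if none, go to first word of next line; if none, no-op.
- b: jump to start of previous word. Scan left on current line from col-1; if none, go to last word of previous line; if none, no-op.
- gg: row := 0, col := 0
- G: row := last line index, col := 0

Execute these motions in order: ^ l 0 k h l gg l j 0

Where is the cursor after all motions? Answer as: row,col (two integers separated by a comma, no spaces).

Answer: 1,0

Derivation:
After 1 (^): row=0 col=0 char='c'
After 2 (l): row=0 col=1 char='y'
After 3 (0): row=0 col=0 char='c'
After 4 (k): row=0 col=0 char='c'
After 5 (h): row=0 col=0 char='c'
After 6 (l): row=0 col=1 char='y'
After 7 (gg): row=0 col=0 char='c'
After 8 (l): row=0 col=1 char='y'
After 9 (j): row=1 col=1 char='i'
After 10 (0): row=1 col=0 char='w'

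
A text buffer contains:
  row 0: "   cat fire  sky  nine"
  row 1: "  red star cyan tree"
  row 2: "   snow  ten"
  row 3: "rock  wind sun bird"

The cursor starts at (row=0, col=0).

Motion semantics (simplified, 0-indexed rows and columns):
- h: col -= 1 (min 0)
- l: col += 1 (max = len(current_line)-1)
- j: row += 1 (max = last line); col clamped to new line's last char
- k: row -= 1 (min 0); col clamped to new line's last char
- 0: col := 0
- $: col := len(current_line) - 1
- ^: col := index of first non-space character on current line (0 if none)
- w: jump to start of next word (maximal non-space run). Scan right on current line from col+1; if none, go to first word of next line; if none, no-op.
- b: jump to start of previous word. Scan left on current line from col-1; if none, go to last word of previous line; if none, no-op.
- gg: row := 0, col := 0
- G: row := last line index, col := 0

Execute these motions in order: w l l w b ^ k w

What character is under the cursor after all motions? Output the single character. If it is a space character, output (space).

Answer: f

Derivation:
After 1 (w): row=0 col=3 char='c'
After 2 (l): row=0 col=4 char='a'
After 3 (l): row=0 col=5 char='t'
After 4 (w): row=0 col=7 char='f'
After 5 (b): row=0 col=3 char='c'
After 6 (^): row=0 col=3 char='c'
After 7 (k): row=0 col=3 char='c'
After 8 (w): row=0 col=7 char='f'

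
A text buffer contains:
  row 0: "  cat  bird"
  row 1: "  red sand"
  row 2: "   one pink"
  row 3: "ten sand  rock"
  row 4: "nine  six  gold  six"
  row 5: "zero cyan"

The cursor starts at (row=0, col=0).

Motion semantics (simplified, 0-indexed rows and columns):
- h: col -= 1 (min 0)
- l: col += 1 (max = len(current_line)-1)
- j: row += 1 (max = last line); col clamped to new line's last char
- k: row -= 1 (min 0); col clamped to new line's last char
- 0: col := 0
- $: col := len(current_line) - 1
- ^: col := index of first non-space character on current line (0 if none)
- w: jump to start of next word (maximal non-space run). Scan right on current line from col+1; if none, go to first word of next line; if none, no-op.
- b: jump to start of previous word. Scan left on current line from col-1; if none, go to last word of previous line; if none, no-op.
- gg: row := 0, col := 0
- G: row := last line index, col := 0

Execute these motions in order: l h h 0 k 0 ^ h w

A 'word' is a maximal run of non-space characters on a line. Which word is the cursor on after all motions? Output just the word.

Answer: cat

Derivation:
After 1 (l): row=0 col=1 char='_'
After 2 (h): row=0 col=0 char='_'
After 3 (h): row=0 col=0 char='_'
After 4 (0): row=0 col=0 char='_'
After 5 (k): row=0 col=0 char='_'
After 6 (0): row=0 col=0 char='_'
After 7 (^): row=0 col=2 char='c'
After 8 (h): row=0 col=1 char='_'
After 9 (w): row=0 col=2 char='c'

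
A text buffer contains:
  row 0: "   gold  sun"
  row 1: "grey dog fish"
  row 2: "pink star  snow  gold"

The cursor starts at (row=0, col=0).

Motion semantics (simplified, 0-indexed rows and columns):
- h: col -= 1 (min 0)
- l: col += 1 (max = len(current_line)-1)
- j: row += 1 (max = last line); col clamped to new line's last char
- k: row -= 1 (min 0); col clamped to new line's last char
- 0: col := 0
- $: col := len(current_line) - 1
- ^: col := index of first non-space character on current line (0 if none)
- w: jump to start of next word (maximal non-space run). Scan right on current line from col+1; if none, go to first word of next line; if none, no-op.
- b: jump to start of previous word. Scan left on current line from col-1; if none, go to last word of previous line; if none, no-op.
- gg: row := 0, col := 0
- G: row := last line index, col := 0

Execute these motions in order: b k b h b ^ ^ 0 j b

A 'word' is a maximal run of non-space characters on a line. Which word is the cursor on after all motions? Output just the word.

Answer: sun

Derivation:
After 1 (b): row=0 col=0 char='_'
After 2 (k): row=0 col=0 char='_'
After 3 (b): row=0 col=0 char='_'
After 4 (h): row=0 col=0 char='_'
After 5 (b): row=0 col=0 char='_'
After 6 (^): row=0 col=3 char='g'
After 7 (^): row=0 col=3 char='g'
After 8 (0): row=0 col=0 char='_'
After 9 (j): row=1 col=0 char='g'
After 10 (b): row=0 col=9 char='s'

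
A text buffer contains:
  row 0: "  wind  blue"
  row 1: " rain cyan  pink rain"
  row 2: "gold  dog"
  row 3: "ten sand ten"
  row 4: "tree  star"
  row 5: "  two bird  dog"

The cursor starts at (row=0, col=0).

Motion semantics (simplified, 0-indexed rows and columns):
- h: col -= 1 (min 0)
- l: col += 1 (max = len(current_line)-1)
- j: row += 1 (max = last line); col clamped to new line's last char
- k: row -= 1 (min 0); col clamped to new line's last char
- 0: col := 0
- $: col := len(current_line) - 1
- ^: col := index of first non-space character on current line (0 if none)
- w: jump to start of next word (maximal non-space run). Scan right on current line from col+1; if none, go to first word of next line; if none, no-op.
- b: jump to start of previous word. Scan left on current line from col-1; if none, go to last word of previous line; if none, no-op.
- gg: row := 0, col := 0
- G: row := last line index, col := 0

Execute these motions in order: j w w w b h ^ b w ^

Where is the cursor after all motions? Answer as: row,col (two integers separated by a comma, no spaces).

After 1 (j): row=1 col=0 char='_'
After 2 (w): row=1 col=1 char='r'
After 3 (w): row=1 col=6 char='c'
After 4 (w): row=1 col=12 char='p'
After 5 (b): row=1 col=6 char='c'
After 6 (h): row=1 col=5 char='_'
After 7 (^): row=1 col=1 char='r'
After 8 (b): row=0 col=8 char='b'
After 9 (w): row=1 col=1 char='r'
After 10 (^): row=1 col=1 char='r'

Answer: 1,1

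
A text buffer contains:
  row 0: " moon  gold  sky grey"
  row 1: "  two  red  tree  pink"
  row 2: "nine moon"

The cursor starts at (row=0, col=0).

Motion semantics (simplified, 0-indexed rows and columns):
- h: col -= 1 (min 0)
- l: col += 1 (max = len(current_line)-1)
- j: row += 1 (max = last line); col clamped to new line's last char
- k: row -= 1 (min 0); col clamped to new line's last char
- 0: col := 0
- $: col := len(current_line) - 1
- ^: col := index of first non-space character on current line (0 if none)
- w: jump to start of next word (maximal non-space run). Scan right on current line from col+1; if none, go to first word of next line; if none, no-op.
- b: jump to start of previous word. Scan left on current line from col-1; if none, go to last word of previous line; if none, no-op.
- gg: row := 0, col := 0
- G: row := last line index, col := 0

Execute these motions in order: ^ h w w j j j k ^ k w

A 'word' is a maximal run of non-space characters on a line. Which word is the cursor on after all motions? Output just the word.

Answer: gold

Derivation:
After 1 (^): row=0 col=1 char='m'
After 2 (h): row=0 col=0 char='_'
After 3 (w): row=0 col=1 char='m'
After 4 (w): row=0 col=7 char='g'
After 5 (j): row=1 col=7 char='r'
After 6 (j): row=2 col=7 char='o'
After 7 (j): row=2 col=7 char='o'
After 8 (k): row=1 col=7 char='r'
After 9 (^): row=1 col=2 char='t'
After 10 (k): row=0 col=2 char='o'
After 11 (w): row=0 col=7 char='g'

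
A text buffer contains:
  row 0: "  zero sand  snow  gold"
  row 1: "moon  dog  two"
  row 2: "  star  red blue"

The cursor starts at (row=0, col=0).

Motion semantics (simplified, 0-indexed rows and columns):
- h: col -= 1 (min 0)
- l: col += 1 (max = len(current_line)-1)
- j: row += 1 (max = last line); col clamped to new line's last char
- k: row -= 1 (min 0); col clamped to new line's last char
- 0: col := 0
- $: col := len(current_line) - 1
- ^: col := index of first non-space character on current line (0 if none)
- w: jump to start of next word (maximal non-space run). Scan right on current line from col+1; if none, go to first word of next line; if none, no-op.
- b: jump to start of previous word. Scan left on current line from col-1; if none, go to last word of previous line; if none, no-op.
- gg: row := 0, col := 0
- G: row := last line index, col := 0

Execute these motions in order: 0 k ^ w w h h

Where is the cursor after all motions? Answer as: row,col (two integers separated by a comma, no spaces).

After 1 (0): row=0 col=0 char='_'
After 2 (k): row=0 col=0 char='_'
After 3 (^): row=0 col=2 char='z'
After 4 (w): row=0 col=7 char='s'
After 5 (w): row=0 col=13 char='s'
After 6 (h): row=0 col=12 char='_'
After 7 (h): row=0 col=11 char='_'

Answer: 0,11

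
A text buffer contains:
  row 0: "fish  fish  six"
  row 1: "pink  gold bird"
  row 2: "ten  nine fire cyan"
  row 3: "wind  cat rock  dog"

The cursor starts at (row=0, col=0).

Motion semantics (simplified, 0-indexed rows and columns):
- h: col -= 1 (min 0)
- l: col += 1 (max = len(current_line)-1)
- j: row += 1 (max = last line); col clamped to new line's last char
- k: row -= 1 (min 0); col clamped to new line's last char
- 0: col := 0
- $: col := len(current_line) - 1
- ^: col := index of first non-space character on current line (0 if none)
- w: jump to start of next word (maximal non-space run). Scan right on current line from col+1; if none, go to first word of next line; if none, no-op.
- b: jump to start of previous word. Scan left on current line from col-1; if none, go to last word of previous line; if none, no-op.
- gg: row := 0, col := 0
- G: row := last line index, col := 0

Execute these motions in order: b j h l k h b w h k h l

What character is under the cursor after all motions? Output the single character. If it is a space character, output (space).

After 1 (b): row=0 col=0 char='f'
After 2 (j): row=1 col=0 char='p'
After 3 (h): row=1 col=0 char='p'
After 4 (l): row=1 col=1 char='i'
After 5 (k): row=0 col=1 char='i'
After 6 (h): row=0 col=0 char='f'
After 7 (b): row=0 col=0 char='f'
After 8 (w): row=0 col=6 char='f'
After 9 (h): row=0 col=5 char='_'
After 10 (k): row=0 col=5 char='_'
After 11 (h): row=0 col=4 char='_'
After 12 (l): row=0 col=5 char='_'

Answer: (space)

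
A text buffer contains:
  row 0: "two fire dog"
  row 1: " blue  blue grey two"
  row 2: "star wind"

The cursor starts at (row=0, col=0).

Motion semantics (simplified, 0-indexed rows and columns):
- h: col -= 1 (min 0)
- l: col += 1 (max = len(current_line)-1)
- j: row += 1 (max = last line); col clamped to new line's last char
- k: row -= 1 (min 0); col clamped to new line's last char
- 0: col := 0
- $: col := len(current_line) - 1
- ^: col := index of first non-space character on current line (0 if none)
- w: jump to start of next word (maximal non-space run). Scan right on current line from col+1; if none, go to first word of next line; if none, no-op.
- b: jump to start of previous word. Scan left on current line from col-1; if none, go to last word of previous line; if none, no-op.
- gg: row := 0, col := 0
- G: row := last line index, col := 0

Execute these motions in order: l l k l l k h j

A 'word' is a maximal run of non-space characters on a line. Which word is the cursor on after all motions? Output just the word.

Answer: blue

Derivation:
After 1 (l): row=0 col=1 char='w'
After 2 (l): row=0 col=2 char='o'
After 3 (k): row=0 col=2 char='o'
After 4 (l): row=0 col=3 char='_'
After 5 (l): row=0 col=4 char='f'
After 6 (k): row=0 col=4 char='f'
After 7 (h): row=0 col=3 char='_'
After 8 (j): row=1 col=3 char='u'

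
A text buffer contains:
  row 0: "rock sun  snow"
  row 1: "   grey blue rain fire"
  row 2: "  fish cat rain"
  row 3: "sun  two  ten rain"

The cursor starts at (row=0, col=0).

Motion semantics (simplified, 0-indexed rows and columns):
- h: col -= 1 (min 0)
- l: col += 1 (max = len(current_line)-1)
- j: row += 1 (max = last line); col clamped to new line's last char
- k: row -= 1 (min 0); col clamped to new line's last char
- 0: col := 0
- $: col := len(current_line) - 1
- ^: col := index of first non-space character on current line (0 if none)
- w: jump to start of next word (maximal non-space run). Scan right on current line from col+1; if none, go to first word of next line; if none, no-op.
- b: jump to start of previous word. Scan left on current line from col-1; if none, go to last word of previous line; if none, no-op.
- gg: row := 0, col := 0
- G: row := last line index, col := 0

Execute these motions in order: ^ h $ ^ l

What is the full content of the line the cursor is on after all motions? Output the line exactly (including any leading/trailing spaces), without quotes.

After 1 (^): row=0 col=0 char='r'
After 2 (h): row=0 col=0 char='r'
After 3 ($): row=0 col=13 char='w'
After 4 (^): row=0 col=0 char='r'
After 5 (l): row=0 col=1 char='o'

Answer: rock sun  snow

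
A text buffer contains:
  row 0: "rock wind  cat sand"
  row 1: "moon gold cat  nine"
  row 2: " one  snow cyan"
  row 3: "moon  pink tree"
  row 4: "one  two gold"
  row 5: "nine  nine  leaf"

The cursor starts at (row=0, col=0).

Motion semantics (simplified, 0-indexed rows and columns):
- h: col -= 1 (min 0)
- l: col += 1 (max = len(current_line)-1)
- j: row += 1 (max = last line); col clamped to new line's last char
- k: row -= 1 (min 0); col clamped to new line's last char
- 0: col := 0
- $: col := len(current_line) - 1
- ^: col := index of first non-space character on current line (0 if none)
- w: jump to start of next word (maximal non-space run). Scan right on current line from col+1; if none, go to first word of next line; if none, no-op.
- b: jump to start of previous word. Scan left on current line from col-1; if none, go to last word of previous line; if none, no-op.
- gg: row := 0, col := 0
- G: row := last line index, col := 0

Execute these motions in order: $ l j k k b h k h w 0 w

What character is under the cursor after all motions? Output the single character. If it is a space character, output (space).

Answer: w

Derivation:
After 1 ($): row=0 col=18 char='d'
After 2 (l): row=0 col=18 char='d'
After 3 (j): row=1 col=18 char='e'
After 4 (k): row=0 col=18 char='d'
After 5 (k): row=0 col=18 char='d'
After 6 (b): row=0 col=15 char='s'
After 7 (h): row=0 col=14 char='_'
After 8 (k): row=0 col=14 char='_'
After 9 (h): row=0 col=13 char='t'
After 10 (w): row=0 col=15 char='s'
After 11 (0): row=0 col=0 char='r'
After 12 (w): row=0 col=5 char='w'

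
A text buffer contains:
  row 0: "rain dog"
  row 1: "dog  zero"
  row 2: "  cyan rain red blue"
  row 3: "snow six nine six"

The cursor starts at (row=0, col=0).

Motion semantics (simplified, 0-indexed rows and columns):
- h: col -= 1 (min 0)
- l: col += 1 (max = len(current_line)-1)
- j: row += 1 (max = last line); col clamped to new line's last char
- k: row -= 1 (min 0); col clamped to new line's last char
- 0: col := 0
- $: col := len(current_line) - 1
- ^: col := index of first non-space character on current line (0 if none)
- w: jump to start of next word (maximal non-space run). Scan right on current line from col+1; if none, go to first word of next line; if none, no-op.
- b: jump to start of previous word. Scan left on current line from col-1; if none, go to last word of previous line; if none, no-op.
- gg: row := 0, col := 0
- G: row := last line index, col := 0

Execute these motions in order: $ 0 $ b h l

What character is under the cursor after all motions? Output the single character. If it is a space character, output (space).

Answer: d

Derivation:
After 1 ($): row=0 col=7 char='g'
After 2 (0): row=0 col=0 char='r'
After 3 ($): row=0 col=7 char='g'
After 4 (b): row=0 col=5 char='d'
After 5 (h): row=0 col=4 char='_'
After 6 (l): row=0 col=5 char='d'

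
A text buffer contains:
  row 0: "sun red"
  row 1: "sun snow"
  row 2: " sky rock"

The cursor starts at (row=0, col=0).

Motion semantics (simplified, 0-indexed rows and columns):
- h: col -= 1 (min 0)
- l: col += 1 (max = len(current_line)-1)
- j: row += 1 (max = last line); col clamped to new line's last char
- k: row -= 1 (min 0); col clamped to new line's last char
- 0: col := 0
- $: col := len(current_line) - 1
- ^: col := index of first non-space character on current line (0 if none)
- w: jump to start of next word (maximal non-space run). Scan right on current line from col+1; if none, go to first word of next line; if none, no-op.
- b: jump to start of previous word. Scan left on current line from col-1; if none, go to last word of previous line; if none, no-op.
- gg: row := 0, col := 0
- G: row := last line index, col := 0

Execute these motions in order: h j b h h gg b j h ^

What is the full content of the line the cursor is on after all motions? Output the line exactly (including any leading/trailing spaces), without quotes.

After 1 (h): row=0 col=0 char='s'
After 2 (j): row=1 col=0 char='s'
After 3 (b): row=0 col=4 char='r'
After 4 (h): row=0 col=3 char='_'
After 5 (h): row=0 col=2 char='n'
After 6 (gg): row=0 col=0 char='s'
After 7 (b): row=0 col=0 char='s'
After 8 (j): row=1 col=0 char='s'
After 9 (h): row=1 col=0 char='s'
After 10 (^): row=1 col=0 char='s'

Answer: sun snow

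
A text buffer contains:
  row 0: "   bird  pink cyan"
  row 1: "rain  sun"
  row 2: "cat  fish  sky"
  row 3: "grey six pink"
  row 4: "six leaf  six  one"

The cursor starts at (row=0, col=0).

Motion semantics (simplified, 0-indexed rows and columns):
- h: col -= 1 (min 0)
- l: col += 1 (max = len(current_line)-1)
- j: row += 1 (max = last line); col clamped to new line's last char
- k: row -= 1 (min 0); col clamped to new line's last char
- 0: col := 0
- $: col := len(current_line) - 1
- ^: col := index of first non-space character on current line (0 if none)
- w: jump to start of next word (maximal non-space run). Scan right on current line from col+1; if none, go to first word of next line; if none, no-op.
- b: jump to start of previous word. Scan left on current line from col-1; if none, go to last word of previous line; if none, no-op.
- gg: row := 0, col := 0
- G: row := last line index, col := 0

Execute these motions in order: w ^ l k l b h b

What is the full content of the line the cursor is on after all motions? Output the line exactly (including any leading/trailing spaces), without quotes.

After 1 (w): row=0 col=3 char='b'
After 2 (^): row=0 col=3 char='b'
After 3 (l): row=0 col=4 char='i'
After 4 (k): row=0 col=4 char='i'
After 5 (l): row=0 col=5 char='r'
After 6 (b): row=0 col=3 char='b'
After 7 (h): row=0 col=2 char='_'
After 8 (b): row=0 col=2 char='_'

Answer:    bird  pink cyan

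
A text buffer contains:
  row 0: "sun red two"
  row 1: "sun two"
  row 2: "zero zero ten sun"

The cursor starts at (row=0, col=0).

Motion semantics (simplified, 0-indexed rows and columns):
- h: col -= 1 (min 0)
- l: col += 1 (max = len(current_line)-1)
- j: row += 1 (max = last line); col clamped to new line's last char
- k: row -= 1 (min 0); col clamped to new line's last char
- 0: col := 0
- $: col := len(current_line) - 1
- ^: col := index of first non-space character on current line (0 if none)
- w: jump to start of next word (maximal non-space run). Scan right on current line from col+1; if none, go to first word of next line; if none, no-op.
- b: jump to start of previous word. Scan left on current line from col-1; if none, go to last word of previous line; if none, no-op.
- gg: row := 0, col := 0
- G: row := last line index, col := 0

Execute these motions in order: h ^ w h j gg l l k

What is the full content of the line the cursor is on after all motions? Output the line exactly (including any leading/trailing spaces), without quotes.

Answer: sun red two

Derivation:
After 1 (h): row=0 col=0 char='s'
After 2 (^): row=0 col=0 char='s'
After 3 (w): row=0 col=4 char='r'
After 4 (h): row=0 col=3 char='_'
After 5 (j): row=1 col=3 char='_'
After 6 (gg): row=0 col=0 char='s'
After 7 (l): row=0 col=1 char='u'
After 8 (l): row=0 col=2 char='n'
After 9 (k): row=0 col=2 char='n'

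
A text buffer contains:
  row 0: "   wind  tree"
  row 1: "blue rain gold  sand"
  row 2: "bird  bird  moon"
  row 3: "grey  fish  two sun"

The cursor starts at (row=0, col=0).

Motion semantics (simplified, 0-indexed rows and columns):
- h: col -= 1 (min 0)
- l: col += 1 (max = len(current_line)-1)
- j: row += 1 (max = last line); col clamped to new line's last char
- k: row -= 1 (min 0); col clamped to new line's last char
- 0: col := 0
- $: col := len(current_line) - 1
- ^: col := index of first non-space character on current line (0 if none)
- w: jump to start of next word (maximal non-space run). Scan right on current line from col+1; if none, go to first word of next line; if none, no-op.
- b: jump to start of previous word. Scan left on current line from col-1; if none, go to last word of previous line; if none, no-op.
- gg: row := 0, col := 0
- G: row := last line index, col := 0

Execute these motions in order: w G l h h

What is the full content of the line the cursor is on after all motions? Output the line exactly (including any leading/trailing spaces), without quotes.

Answer: grey  fish  two sun

Derivation:
After 1 (w): row=0 col=3 char='w'
After 2 (G): row=3 col=0 char='g'
After 3 (l): row=3 col=1 char='r'
After 4 (h): row=3 col=0 char='g'
After 5 (h): row=3 col=0 char='g'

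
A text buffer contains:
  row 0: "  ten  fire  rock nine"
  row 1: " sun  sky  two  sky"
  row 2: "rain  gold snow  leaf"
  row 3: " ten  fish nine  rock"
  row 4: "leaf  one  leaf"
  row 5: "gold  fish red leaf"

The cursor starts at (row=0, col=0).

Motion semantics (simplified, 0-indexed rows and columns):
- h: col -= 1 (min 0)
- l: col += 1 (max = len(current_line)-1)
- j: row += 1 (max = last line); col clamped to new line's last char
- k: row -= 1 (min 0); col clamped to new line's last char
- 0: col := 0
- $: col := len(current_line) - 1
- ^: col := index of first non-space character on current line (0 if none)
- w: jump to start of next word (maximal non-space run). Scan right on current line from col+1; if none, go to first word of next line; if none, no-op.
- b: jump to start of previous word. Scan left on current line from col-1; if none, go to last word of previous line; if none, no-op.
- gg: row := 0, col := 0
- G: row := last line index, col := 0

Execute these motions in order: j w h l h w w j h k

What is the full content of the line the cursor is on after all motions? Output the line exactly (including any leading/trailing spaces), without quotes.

After 1 (j): row=1 col=0 char='_'
After 2 (w): row=1 col=1 char='s'
After 3 (h): row=1 col=0 char='_'
After 4 (l): row=1 col=1 char='s'
After 5 (h): row=1 col=0 char='_'
After 6 (w): row=1 col=1 char='s'
After 7 (w): row=1 col=6 char='s'
After 8 (j): row=2 col=6 char='g'
After 9 (h): row=2 col=5 char='_'
After 10 (k): row=1 col=5 char='_'

Answer:  sun  sky  two  sky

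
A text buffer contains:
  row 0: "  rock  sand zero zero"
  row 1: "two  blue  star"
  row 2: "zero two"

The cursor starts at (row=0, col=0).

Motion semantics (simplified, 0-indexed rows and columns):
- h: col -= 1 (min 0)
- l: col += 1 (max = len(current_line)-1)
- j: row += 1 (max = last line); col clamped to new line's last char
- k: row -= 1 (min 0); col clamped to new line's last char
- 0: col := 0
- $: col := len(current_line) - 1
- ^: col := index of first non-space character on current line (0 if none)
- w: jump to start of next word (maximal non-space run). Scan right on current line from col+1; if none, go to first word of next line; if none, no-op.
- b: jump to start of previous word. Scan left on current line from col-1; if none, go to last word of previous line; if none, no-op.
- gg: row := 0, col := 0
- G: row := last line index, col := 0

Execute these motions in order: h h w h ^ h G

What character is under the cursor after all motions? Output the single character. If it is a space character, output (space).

After 1 (h): row=0 col=0 char='_'
After 2 (h): row=0 col=0 char='_'
After 3 (w): row=0 col=2 char='r'
After 4 (h): row=0 col=1 char='_'
After 5 (^): row=0 col=2 char='r'
After 6 (h): row=0 col=1 char='_'
After 7 (G): row=2 col=0 char='z'

Answer: z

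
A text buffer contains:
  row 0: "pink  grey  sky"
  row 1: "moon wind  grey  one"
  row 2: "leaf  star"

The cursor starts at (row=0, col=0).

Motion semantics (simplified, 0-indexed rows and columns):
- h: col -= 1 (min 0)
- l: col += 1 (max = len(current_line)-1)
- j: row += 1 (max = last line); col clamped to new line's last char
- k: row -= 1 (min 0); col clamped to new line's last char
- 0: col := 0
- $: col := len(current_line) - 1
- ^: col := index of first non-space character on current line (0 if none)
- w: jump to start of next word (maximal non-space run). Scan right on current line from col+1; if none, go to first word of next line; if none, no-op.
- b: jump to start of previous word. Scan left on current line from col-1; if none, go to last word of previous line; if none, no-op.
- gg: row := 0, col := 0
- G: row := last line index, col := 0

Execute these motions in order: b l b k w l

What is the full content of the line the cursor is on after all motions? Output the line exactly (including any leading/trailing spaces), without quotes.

After 1 (b): row=0 col=0 char='p'
After 2 (l): row=0 col=1 char='i'
After 3 (b): row=0 col=0 char='p'
After 4 (k): row=0 col=0 char='p'
After 5 (w): row=0 col=6 char='g'
After 6 (l): row=0 col=7 char='r'

Answer: pink  grey  sky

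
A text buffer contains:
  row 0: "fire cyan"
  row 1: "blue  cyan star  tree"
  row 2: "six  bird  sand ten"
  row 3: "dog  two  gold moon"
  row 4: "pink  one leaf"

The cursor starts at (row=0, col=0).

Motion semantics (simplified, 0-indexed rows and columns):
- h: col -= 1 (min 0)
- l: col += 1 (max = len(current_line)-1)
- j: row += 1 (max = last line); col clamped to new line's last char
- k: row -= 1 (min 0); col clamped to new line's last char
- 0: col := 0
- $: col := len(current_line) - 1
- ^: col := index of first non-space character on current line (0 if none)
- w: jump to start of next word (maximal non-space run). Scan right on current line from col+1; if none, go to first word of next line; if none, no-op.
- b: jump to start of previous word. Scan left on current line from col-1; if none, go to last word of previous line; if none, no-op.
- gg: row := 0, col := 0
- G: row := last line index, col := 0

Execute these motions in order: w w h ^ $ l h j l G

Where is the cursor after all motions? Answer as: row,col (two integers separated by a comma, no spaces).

After 1 (w): row=0 col=5 char='c'
After 2 (w): row=1 col=0 char='b'
After 3 (h): row=1 col=0 char='b'
After 4 (^): row=1 col=0 char='b'
After 5 ($): row=1 col=20 char='e'
After 6 (l): row=1 col=20 char='e'
After 7 (h): row=1 col=19 char='e'
After 8 (j): row=2 col=18 char='n'
After 9 (l): row=2 col=18 char='n'
After 10 (G): row=4 col=0 char='p'

Answer: 4,0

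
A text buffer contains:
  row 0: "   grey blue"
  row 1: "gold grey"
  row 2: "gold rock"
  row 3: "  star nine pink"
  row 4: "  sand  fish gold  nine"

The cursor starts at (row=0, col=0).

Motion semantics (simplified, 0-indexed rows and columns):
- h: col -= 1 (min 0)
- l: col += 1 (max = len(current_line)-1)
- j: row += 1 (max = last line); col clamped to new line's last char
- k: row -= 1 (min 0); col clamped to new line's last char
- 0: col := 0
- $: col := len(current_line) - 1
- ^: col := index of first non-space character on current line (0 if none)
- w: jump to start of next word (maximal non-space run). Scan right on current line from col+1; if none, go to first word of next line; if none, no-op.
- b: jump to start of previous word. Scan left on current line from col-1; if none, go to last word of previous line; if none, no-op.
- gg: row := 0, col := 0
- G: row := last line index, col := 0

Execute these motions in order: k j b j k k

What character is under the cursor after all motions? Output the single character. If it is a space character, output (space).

Answer: b

Derivation:
After 1 (k): row=0 col=0 char='_'
After 2 (j): row=1 col=0 char='g'
After 3 (b): row=0 col=8 char='b'
After 4 (j): row=1 col=8 char='y'
After 5 (k): row=0 col=8 char='b'
After 6 (k): row=0 col=8 char='b'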